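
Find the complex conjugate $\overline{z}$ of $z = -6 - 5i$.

If z = a + bi, then conjugate(z) = a - bi
conjugate(-6 - 5i) = -6 + 5i


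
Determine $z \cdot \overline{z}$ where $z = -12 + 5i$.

z * conjugate(z) = |z|^2 = a^2 + b^2
= (-12)^2 + 5^2 = 169


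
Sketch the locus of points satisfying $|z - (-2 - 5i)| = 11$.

|z - z0| = r describes a circle centered at z0 with radius r
Here z0 = -2 - 5i and r = 11
Locus: Circle centered at (-2, -5) with radius 11


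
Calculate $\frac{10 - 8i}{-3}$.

Divisor is real, so divide each part by -3:
= -10/3 + (8/3)i


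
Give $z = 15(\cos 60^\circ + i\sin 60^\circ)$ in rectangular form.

a = r cos θ = 15 * 1/2 = 15/2
b = r sin θ = 15 * sqrt(3)/2 = 15*sqrt(3)/2
z = 15/2 + (15*sqrt(3)/2)i


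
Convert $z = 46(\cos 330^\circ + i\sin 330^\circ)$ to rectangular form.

a = r cos θ = 46 * sqrt(3)/2 = 23*sqrt(3)
b = r sin θ = 46 * -1/2 = -23
z = 23*sqrt(3) - 23i


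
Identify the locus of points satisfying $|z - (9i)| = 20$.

|z - z0| = r describes a circle centered at z0 with radius r
Here z0 = 9i and r = 20
Locus: Circle centered at (0, 9) with radius 20


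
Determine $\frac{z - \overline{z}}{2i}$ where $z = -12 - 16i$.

z - conjugate(z) = 2bi
(z - conjugate(z))/(2i) = 2bi/(2i) = b = -16


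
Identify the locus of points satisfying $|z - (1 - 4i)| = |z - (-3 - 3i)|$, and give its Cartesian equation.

|z - z1| = |z - z2| means z is equidistant from z1 and z2,
i.e. the perpendicular bisector of the segment from (1, -4) to (-3, -3) (midpoint (-1, -7/2)).
With z = x + yi, square both sides:
(x - 1)^2 + (y - (-4))^2 = (x - (-3))^2 + (y - (-3))^2
The x^2 and y^2 terms cancel: -8x + 2y = 18 - 17 = 1
Simplify: 8x - 2y = -1
Locus: Perpendicular bisector of the segment from (1, -4) to (-3, -3): the line 8x - 2y = -1


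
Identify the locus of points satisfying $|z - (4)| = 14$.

|z - z0| = r describes a circle centered at z0 with radius r
Here z0 = 4 and r = 14
Locus: Circle centered at (4, 0) with radius 14


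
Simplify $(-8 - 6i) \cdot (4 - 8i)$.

(a1*a2 - b1*b2) + (a1*b2 + b1*a2)i
= (-32 - 48) + (64 + (-24))i
= -80 + 40i


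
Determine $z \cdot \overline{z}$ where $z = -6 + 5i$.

z * conjugate(z) = |z|^2 = a^2 + b^2
= (-6)^2 + 5^2 = 61


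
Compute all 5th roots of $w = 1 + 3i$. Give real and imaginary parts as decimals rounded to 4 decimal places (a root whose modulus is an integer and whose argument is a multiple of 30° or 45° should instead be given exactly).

|w| = sqrt(10) ≈ 3.162278, arg(w) ≈ 71.565051°
Root modulus = sqrt(10)^(1/5) ≈ 1.258925
Root arguments: θ_k = (arg(w) + 360°k)/5 for k = 0, 1, ..., 4
Compute each root as (root modulus)(cos θ_k + i sin θ_k) using full-precision intermediates, then round to 4 decimal places.
Roots: 1.2198 + 0.3112i, 0.0810 + 1.2563i, -1.1698 + 0.4652i, -0.8039 - 0.9688i, 0.6730 - 1.0640i


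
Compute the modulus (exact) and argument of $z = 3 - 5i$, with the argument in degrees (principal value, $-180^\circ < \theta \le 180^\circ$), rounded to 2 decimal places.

|z| = sqrt(3^2 + (-5)^2) = sqrt(34)
arg(z) = arctan(b/a) = arctan(-5/3) (quadrant-adjusted) = -59.04°


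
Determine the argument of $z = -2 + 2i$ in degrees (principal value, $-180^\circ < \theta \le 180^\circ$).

θ = arctan(b/a) = arctan(2/-2) (quadrant-adjusted) = 135°


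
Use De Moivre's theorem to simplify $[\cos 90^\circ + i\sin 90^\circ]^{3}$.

By De Moivre: z^n = r^n(cos(nθ) + i sin(nθ))
= 1^3(cos(3*90°) + i sin(3*90°))
= 1(cos 270° + i sin 270°)
= -i


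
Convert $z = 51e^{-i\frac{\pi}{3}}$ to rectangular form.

a = r cos θ = 51 * 1/2 = 51/2
b = r sin θ = 51 * -sqrt(3)/2 = -51*sqrt(3)/2
z = 51/2 - (51*sqrt(3)/2)i


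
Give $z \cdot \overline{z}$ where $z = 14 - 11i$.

z * conjugate(z) = |z|^2 = a^2 + b^2
= 14^2 + (-11)^2 = 317


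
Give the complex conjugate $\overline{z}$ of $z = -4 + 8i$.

If z = a + bi, then conjugate(z) = a - bi
conjugate(-4 + 8i) = -4 - 8i


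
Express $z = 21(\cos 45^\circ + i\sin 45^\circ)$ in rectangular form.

a = r cos θ = 21 * sqrt(2)/2 = 21*sqrt(2)/2
b = r sin θ = 21 * sqrt(2)/2 = 21*sqrt(2)/2
z = 21*sqrt(2)/2 + (21*sqrt(2)/2)i


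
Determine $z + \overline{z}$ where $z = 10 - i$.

z + conjugate(z) = (a + bi) + (a - bi) = 2a
= 2 * 10 = 20


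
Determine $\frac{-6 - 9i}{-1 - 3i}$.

Multiply numerator and denominator by conjugate (-1 + 3i):
= (-6 - 9i)(-1 + 3i) / ((-1)^2 + (-3)^2)
= (33 - 9i) / 10
= 33/10 - (9/10)i


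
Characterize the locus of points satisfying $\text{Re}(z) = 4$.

Re(z) = x where z = x + yi; the equation x = 4 is satisfied by all points with that x-coordinate
Locus: Vertical line x = 4


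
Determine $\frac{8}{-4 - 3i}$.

Multiply numerator and denominator by conjugate (-4 + 3i):
= (8)(-4 + 3i) / ((-4)^2 + (-3)^2)
= (-32 + 24i) / 25
= -32/25 + (24/25)i


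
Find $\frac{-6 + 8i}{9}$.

Divisor is real, so divide each part by 9:
= -2/3 + (8/9)i


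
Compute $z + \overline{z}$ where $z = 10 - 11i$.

z + conjugate(z) = (a + bi) + (a - bi) = 2a
= 2 * 10 = 20


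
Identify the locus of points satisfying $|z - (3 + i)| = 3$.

|z - z0| = r describes a circle centered at z0 with radius r
Here z0 = 3 + i and r = 3
Locus: Circle centered at (3, 1) with radius 3


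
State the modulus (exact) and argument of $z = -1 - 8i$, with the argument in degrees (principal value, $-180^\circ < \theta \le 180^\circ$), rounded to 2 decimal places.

|z| = sqrt((-1)^2 + (-8)^2) = sqrt(65)
arg(z) = arctan(b/a) = arctan(-8/-1) (quadrant-adjusted) = -97.13°


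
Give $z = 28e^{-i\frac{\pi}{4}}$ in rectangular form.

a = r cos θ = 28 * sqrt(2)/2 = 14*sqrt(2)
b = r sin θ = 28 * -sqrt(2)/2 = -14*sqrt(2)
z = 14*sqrt(2) - 14*sqrt(2)i


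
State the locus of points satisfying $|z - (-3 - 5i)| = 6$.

|z - z0| = r describes a circle centered at z0 with radius r
Here z0 = -3 - 5i and r = 6
Locus: Circle centered at (-3, -5) with radius 6


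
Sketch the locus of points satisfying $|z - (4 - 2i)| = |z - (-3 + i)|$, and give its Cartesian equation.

|z - z1| = |z - z2| means z is equidistant from z1 and z2,
i.e. the perpendicular bisector of the segment from (4, -2) to (-3, 1) (midpoint (1/2, -1/2)).
With z = x + yi, square both sides:
(x - 4)^2 + (y - (-2))^2 = (x - (-3))^2 + (y - 1)^2
The x^2 and y^2 terms cancel: -14x + 6y = 10 - 20 = -10
Simplify: 7x - 3y = 5
Locus: Perpendicular bisector of the segment from (4, -2) to (-3, 1): the line 7x - 3y = 5


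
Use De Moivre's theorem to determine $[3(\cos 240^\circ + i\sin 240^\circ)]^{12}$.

By De Moivre: z^n = r^n(cos(nθ) + i sin(nθ))
= 3^12(cos(12*240°) + i sin(12*240°))
= 531441(cos 0° + i sin 0°)
= 531441


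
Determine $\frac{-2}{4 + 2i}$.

Multiply numerator and denominator by conjugate (4 - 2i):
= (-2)(4 - 2i) / (4^2 + 2^2)
= (-8 + 4i) / 20
Divide through by 4: (-2 + i) / 5
= -2/5 + (1/5)i


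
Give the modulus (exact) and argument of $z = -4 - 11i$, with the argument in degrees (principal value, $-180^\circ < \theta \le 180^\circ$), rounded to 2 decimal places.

|z| = sqrt((-4)^2 + (-11)^2) = sqrt(137)
arg(z) = arctan(b/a) = arctan(-11/-4) (quadrant-adjusted) = -109.98°


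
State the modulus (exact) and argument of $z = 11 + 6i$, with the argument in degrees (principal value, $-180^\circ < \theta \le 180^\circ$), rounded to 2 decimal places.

|z| = sqrt(11^2 + 6^2) = sqrt(157)
arg(z) = arctan(b/a) = arctan(6/11) (quadrant-adjusted) = 28.61°


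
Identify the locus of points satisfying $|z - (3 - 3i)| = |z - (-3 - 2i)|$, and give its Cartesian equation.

|z - z1| = |z - z2| means z is equidistant from z1 and z2,
i.e. the perpendicular bisector of the segment from (3, -3) to (-3, -2) (midpoint (0, -5/2)).
With z = x + yi, square both sides:
(x - 3)^2 + (y - (-3))^2 = (x - (-3))^2 + (y - (-2))^2
The x^2 and y^2 terms cancel: -12x + 2y = 13 - 18 = -5
Simplify: 12x - 2y = 5
Locus: Perpendicular bisector of the segment from (3, -3) to (-3, -2): the line 12x - 2y = 5


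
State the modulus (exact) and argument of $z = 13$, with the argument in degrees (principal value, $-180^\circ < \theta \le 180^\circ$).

|z| = sqrt(13^2 + 0^2) = 13
b = 0 and a > 0, so z lies on the positive real axis: arg(z) = 0°


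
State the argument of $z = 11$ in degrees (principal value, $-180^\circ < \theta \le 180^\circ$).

b = 0 and a > 0, so z lies on the positive real axis: θ = 0°


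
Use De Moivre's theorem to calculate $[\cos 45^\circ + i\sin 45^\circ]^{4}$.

By De Moivre: z^n = r^n(cos(nθ) + i sin(nθ))
= 1^4(cos(4*45°) + i sin(4*45°))
= 1(cos 180° + i sin 180°)
= -1


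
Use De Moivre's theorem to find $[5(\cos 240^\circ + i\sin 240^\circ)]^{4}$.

By De Moivre: z^n = r^n(cos(nθ) + i sin(nθ))
= 5^4(cos(4*240°) + i sin(4*240°))
= 625(cos 240° + i sin 240°)
= -625/2 - (625*sqrt(3)/2)i


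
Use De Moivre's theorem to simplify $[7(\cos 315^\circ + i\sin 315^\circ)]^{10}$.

By De Moivre: z^n = r^n(cos(nθ) + i sin(nθ))
= 7^10(cos(10*315°) + i sin(10*315°))
= 282475249(cos 270° + i sin 270°)
= -282475249i


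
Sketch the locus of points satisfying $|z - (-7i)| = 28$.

|z - z0| = r describes a circle centered at z0 with radius r
Here z0 = -7i and r = 28
Locus: Circle centered at (0, -7) with radius 28


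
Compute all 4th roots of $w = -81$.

|w| = 81, arg(w) = 180°
Root modulus = 81^(1/4) = 3
Root arguments: θ_k = (180° + 360°k)/4 for k = 0, 1, ..., 3
Roots: 3*sqrt(2)/2 + (3*sqrt(2)/2)i, -3*sqrt(2)/2 + (3*sqrt(2)/2)i, -3*sqrt(2)/2 - (3*sqrt(2)/2)i, 3*sqrt(2)/2 - (3*sqrt(2)/2)i


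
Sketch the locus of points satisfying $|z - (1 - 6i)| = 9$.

|z - z0| = r describes a circle centered at z0 with radius r
Here z0 = 1 - 6i and r = 9
Locus: Circle centered at (1, -6) with radius 9


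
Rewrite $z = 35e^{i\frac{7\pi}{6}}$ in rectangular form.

a = r cos θ = 35 * -sqrt(3)/2 = -35*sqrt(3)/2
b = r sin θ = 35 * -1/2 = -35/2
z = -35*sqrt(3)/2 - (35/2)i


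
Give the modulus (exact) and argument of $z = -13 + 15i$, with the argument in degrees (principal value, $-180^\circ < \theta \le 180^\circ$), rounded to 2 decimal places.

|z| = sqrt((-13)^2 + 15^2) = sqrt(394)
arg(z) = arctan(b/a) = arctan(15/-13) (quadrant-adjusted) = 130.91°


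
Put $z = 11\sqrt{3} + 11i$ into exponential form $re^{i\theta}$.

r = |z| = sqrt((11*sqrt(3))^2 + (11)^2) = sqrt(363 + 121) = sqrt(484) = 22
θ = arctan(b/a) = arctan(11/19.0526) (quadrant-adjusted) = 30° = π/6
z = 22e^(i*π/6)


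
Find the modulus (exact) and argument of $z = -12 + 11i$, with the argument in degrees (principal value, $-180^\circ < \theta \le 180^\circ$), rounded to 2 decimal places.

|z| = sqrt((-12)^2 + 11^2) = sqrt(265)
arg(z) = arctan(b/a) = arctan(11/-12) (quadrant-adjusted) = 137.49°


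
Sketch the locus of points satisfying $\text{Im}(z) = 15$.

Im(z) = y where z = x + yi; the equation y = 15 is satisfied by all points with that y-coordinate
Locus: Horizontal line y = 15


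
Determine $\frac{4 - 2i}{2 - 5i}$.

Multiply numerator and denominator by conjugate (2 + 5i):
= (4 - 2i)(2 + 5i) / (2^2 + (-5)^2)
= (18 + 16i) / 29
= 18/29 + (16/29)i


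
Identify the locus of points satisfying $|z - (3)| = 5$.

|z - z0| = r describes a circle centered at z0 with radius r
Here z0 = 3 and r = 5
Locus: Circle centered at (3, 0) with radius 5


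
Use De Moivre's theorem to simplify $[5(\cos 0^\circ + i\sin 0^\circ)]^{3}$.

By De Moivre: z^n = r^n(cos(nθ) + i sin(nθ))
= 5^3(cos(3*0°) + i sin(3*0°))
= 125(cos 0° + i sin 0°)
= 125


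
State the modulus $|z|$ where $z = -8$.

|z| = sqrt(a^2 + b^2) = sqrt((-8)^2 + 0^2) = sqrt(64) = 8


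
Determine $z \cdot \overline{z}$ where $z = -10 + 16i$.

z * conjugate(z) = |z|^2 = a^2 + b^2
= (-10)^2 + 16^2 = 356


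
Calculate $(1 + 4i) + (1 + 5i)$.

(1 + 1) + (4 + 5)i = 2 + 9i


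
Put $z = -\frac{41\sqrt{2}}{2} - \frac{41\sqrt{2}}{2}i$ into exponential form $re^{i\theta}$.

r = |z| = sqrt((-41*sqrt(2)/2)^2 + (-41*sqrt(2)/2)^2) = sqrt(1681/2 + 1681/2) = sqrt(1681) = 41
θ = arctan(b/a) = arctan(-28.9914/-28.9914) (quadrant-adjusted) = -135° = -3π/4
z = 41e^(-i*3π/4)


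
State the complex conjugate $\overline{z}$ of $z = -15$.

If z = a + bi, then conjugate(z) = a - bi
conjugate(-15) = -15


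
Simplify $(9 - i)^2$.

(a + bi)^2 = a^2 - b^2 + 2abi
= 9^2 - (-1)^2 + 2*9*(-1)i
= 80 - 18i


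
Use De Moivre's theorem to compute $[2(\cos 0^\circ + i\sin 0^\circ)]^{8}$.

By De Moivre: z^n = r^n(cos(nθ) + i sin(nθ))
= 2^8(cos(8*0°) + i sin(8*0°))
= 256(cos 0° + i sin 0°)
= 256


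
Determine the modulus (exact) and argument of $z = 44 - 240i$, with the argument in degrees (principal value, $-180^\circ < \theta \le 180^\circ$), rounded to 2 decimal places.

|z| = sqrt(44^2 + (-240)^2) = 244
arg(z) = arctan(b/a) = arctan(-240/44) (quadrant-adjusted) = -79.61°


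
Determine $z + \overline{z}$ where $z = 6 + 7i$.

z + conjugate(z) = (a + bi) + (a - bi) = 2a
= 2 * 6 = 12


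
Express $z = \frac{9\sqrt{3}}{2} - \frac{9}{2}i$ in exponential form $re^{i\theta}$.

r = |z| = sqrt((9*sqrt(3)/2)^2 + (-9/2)^2) = sqrt(243/4 + 81/4) = sqrt(81) = 9
θ = arctan(b/a) = arctan(-4.5/7.7942) (quadrant-adjusted) = -30° = -π/6
z = 9e^(-i*π/6)


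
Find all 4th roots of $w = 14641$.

|w| = 14641, arg(w) = 0°
Root modulus = 14641^(1/4) = 11
Root arguments: θ_k = (0° + 360°k)/4 for k = 0, 1, ..., 3
Roots: 11, 11i, -11, -11i


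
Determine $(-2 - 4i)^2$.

(a + bi)^2 = a^2 - b^2 + 2abi
= (-2)^2 - (-4)^2 + 2*(-2)*(-4)i
= -12 + 16i


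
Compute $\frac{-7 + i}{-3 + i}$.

Multiply numerator and denominator by conjugate (-3 - i):
= (-7 + i)(-3 - i) / ((-3)^2 + 1^2)
= (22 + 4i) / 10
Divide through by 2: (11 + 2i) / 5
= 11/5 + (2/5)i


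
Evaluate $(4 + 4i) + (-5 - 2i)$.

(4 + (-5)) + (4 + (-2))i = -1 + 2i


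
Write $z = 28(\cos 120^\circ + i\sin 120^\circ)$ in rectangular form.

a = r cos θ = 28 * -1/2 = -14
b = r sin θ = 28 * sqrt(3)/2 = 14*sqrt(3)
z = -14 + 14*sqrt(3)i


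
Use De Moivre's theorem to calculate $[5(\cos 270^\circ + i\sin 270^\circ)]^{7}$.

By De Moivre: z^n = r^n(cos(nθ) + i sin(nθ))
= 5^7(cos(7*270°) + i sin(7*270°))
= 78125(cos 90° + i sin 90°)
= 78125i


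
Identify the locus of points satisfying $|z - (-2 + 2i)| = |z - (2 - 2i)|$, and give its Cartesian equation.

|z - z1| = |z - z2| means z is equidistant from z1 and z2,
i.e. the perpendicular bisector of the segment from (-2, 2) to (2, -2) (midpoint (0, 0)).
With z = x + yi, square both sides:
(x - (-2))^2 + (y - 2)^2 = (x - 2)^2 + (y - (-2))^2
The x^2 and y^2 terms cancel: 8x + (-8)y = 8 - 8 = 0
Simplify: x - y = 0
Locus: Perpendicular bisector of the segment from (-2, 2) to (2, -2): the line x - y = 0


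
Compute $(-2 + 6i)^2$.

(a + bi)^2 = a^2 - b^2 + 2abi
= (-2)^2 - 6^2 + 2*(-2)*6i
= -32 - 24i


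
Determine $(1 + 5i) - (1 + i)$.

(1 - 1) + (5 - 1)i = 4i


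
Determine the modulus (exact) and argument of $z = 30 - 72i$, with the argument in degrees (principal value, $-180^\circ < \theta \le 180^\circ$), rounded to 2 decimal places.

|z| = sqrt(30^2 + (-72)^2) = 78
arg(z) = arctan(b/a) = arctan(-72/30) (quadrant-adjusted) = -67.38°


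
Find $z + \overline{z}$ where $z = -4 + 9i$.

z + conjugate(z) = (a + bi) + (a - bi) = 2a
= 2 * (-4) = -8


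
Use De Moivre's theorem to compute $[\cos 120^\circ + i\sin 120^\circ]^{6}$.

By De Moivre: z^n = r^n(cos(nθ) + i sin(nθ))
= 1^6(cos(6*120°) + i sin(6*120°))
= 1(cos 0° + i sin 0°)
= 1


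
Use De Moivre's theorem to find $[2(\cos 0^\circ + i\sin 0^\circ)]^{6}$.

By De Moivre: z^n = r^n(cos(nθ) + i sin(nθ))
= 2^6(cos(6*0°) + i sin(6*0°))
= 64(cos 0° + i sin 0°)
= 64


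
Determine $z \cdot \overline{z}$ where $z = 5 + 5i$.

z * conjugate(z) = |z|^2 = a^2 + b^2
= 5^2 + 5^2 = 50


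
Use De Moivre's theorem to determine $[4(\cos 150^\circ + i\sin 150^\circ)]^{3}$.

By De Moivre: z^n = r^n(cos(nθ) + i sin(nθ))
= 4^3(cos(3*150°) + i sin(3*150°))
= 64(cos 90° + i sin 90°)
= 64i


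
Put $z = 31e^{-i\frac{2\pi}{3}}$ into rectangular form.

a = r cos θ = 31 * -1/2 = -31/2
b = r sin θ = 31 * -sqrt(3)/2 = -31*sqrt(3)/2
z = -31/2 - (31*sqrt(3)/2)i


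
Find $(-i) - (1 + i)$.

(0 - 1) + (-1 - 1)i = -1 - 2i


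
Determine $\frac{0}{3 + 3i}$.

Multiply numerator and denominator by conjugate (3 - 3i):
= (0)(3 - 3i) / (3^2 + 3^2)
= (0) / 18
= 0


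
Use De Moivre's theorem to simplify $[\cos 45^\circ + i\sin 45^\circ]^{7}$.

By De Moivre: z^n = r^n(cos(nθ) + i sin(nθ))
= 1^7(cos(7*45°) + i sin(7*45°))
= 1(cos 315° + i sin 315°)
= sqrt(2)/2 - (sqrt(2)/2)i


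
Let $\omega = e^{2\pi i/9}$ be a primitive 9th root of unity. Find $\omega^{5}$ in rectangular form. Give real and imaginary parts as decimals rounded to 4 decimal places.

ω^5 = e^(2πi·5/9) = e^(i·10π/9)
= cos(10π/9) + i sin(10π/9)
= -0.9397 - 0.3420i


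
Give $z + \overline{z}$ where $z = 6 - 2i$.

z + conjugate(z) = (a + bi) + (a - bi) = 2a
= 2 * 6 = 12


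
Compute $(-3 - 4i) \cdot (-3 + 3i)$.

(a1*a2 - b1*b2) + (a1*b2 + b1*a2)i
= (9 - (-12)) + (-9 + 12)i
= 21 + 3i


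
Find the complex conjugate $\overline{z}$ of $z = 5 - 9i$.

If z = a + bi, then conjugate(z) = a - bi
conjugate(5 - 9i) = 5 + 9i


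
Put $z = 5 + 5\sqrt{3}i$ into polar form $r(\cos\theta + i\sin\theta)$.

r = |z| = sqrt(a^2 + b^2) = sqrt((5)^2 + (5*sqrt(3))^2) = sqrt(25 + 75) = sqrt(100) = 10
θ = arctan(b/a) = arctan(8.6603/5) (quadrant-adjusted) = 60°
z = 10(cos 60° + i sin 60°)


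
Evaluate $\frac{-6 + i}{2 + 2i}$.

Multiply numerator and denominator by conjugate (2 - 2i):
= (-6 + i)(2 - 2i) / (2^2 + 2^2)
= (-10 + 14i) / 8
Divide through by 2: (-5 + 7i) / 4
= -5/4 + (7/4)i


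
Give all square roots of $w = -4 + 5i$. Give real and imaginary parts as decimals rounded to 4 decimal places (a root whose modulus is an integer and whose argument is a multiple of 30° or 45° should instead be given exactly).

|w| = sqrt(41) ≈ 6.403124, arg(w) ≈ 128.659808°
Root modulus = sqrt(41)^(1/2) ≈ 2.530440
Root arguments: θ_k = (arg(w) + 360°k)/2 for k = 0, 1, ..., 1
Compute each root as (root modulus)(cos θ_k + i sin θ_k) using full-precision intermediates, then round to 4 decimal places.
Roots: 1.0962 + 2.2807i, -1.0962 - 2.2807i


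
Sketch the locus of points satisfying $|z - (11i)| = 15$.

|z - z0| = r describes a circle centered at z0 with radius r
Here z0 = 11i and r = 15
Locus: Circle centered at (0, 11) with radius 15


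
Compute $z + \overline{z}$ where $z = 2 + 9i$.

z + conjugate(z) = (a + bi) + (a - bi) = 2a
= 2 * 2 = 4


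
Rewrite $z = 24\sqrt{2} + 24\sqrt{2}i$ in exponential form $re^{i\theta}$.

r = |z| = sqrt((24*sqrt(2))^2 + (24*sqrt(2))^2) = sqrt(1152 + 1152) = sqrt(2304) = 48
θ = arctan(b/a) = arctan(33.9411/33.9411) (quadrant-adjusted) = 45° = π/4
z = 48e^(i*π/4)


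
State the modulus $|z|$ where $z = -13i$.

|z| = sqrt(a^2 + b^2) = sqrt(0^2 + (-13)^2) = sqrt(169) = 13


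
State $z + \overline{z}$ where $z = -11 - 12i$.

z + conjugate(z) = (a + bi) + (a - bi) = 2a
= 2 * (-11) = -22


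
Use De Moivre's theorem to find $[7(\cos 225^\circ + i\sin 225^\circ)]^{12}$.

By De Moivre: z^n = r^n(cos(nθ) + i sin(nθ))
= 7^12(cos(12*225°) + i sin(12*225°))
= 13841287201(cos 180° + i sin 180°)
= -13841287201


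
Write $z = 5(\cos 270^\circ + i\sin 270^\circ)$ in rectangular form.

a = r cos θ = 5 * 0 = 0
b = r sin θ = 5 * -1 = -5
z = -5i


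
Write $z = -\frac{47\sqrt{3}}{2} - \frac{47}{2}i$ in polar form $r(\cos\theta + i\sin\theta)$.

r = |z| = sqrt(a^2 + b^2) = sqrt((-47*sqrt(3)/2)^2 + (-47/2)^2) = sqrt(6627/4 + 2209/4) = sqrt(2209) = 47
θ = arctan(b/a) = arctan(-23.5/-40.7032) (quadrant-adjusted) = 210°
z = 47(cos 210° + i sin 210°)


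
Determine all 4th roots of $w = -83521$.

|w| = 83521, arg(w) = 180°
Root modulus = 83521^(1/4) = 17
Root arguments: θ_k = (180° + 360°k)/4 for k = 0, 1, ..., 3
Roots: 17*sqrt(2)/2 + (17*sqrt(2)/2)i, -17*sqrt(2)/2 + (17*sqrt(2)/2)i, -17*sqrt(2)/2 - (17*sqrt(2)/2)i, 17*sqrt(2)/2 - (17*sqrt(2)/2)i


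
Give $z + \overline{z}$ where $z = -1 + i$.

z + conjugate(z) = (a + bi) + (a - bi) = 2a
= 2 * (-1) = -2


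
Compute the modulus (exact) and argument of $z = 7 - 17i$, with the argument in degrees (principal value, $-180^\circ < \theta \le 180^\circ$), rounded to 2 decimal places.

|z| = sqrt(7^2 + (-17)^2) = sqrt(338)
arg(z) = arctan(b/a) = arctan(-17/7) (quadrant-adjusted) = -67.62°


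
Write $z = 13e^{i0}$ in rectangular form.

a = r cos θ = 13 * 1 = 13
b = r sin θ = 13 * 0 = 0
z = 13


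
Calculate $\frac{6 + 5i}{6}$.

Divisor is real, so divide each part by 6:
= 1 + (5/6)i


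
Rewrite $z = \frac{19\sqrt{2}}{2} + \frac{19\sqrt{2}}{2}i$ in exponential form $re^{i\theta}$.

r = |z| = sqrt((19*sqrt(2)/2)^2 + (19*sqrt(2)/2)^2) = sqrt(361/2 + 361/2) = sqrt(361) = 19
θ = arctan(b/a) = arctan(13.435/13.435) (quadrant-adjusted) = 45° = π/4
z = 19e^(i*π/4)


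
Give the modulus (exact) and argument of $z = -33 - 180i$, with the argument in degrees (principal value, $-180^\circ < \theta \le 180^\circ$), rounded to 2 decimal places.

|z| = sqrt((-33)^2 + (-180)^2) = 183
arg(z) = arctan(b/a) = arctan(-180/-33) (quadrant-adjusted) = -100.39°


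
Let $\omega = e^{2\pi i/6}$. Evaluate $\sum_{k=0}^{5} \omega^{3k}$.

Let ζ = ω^3 = e^(2πi·3/6). Since 6 ∤ 3, ζ ≠ 1.
Sum = Σ_{k=0}^{5} ζ^k = (ζ^6 - 1)/(ζ - 1) = (ω^{3·6} - 1)/(ζ - 1) = (1 - 1)/(ζ - 1) = 0


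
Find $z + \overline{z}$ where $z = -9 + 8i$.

z + conjugate(z) = (a + bi) + (a - bi) = 2a
= 2 * (-9) = -18


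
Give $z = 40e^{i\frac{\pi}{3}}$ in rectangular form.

a = r cos θ = 40 * 1/2 = 20
b = r sin θ = 40 * sqrt(3)/2 = 20*sqrt(3)
z = 20 + 20*sqrt(3)i


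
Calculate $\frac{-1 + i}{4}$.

Divisor is real, so divide each part by 4:
= -1/4 + (1/4)i


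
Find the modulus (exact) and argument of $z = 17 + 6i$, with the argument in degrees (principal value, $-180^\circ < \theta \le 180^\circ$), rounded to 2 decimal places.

|z| = sqrt(17^2 + 6^2) = sqrt(325)
arg(z) = arctan(b/a) = arctan(6/17) (quadrant-adjusted) = 19.44°


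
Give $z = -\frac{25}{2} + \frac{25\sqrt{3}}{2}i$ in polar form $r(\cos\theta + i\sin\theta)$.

r = |z| = sqrt(a^2 + b^2) = sqrt((-25/2)^2 + (25*sqrt(3)/2)^2) = sqrt(625/4 + 1875/4) = sqrt(625) = 25
θ = arctan(b/a) = arctan(21.6506/-12.5) (quadrant-adjusted) = 120°
z = 25(cos 120° + i sin 120°)


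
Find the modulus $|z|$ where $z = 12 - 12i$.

|z| = sqrt(a^2 + b^2) = sqrt(12^2 + (-12)^2) = sqrt(288) = sqrt(288)


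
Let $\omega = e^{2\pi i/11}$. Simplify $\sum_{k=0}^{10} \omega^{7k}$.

Let ζ = ω^7 = e^(2πi·7/11). Since 11 ∤ 7, ζ ≠ 1.
Sum = Σ_{k=0}^{10} ζ^k = (ζ^11 - 1)/(ζ - 1) = (ω^{7·11} - 1)/(ζ - 1) = (1 - 1)/(ζ - 1) = 0


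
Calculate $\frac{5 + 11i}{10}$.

Divisor is real, so divide each part by 10:
= 1/2 + (11/10)i


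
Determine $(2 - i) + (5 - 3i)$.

(2 + 5) + (-1 + (-3))i = 7 - 4i


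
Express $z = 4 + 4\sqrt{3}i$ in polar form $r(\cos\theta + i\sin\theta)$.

r = |z| = sqrt(a^2 + b^2) = sqrt((4)^2 + (4*sqrt(3))^2) = sqrt(16 + 48) = sqrt(64) = 8
θ = arctan(b/a) = arctan(6.9282/4) (quadrant-adjusted) = 60°
z = 8(cos 60° + i sin 60°)


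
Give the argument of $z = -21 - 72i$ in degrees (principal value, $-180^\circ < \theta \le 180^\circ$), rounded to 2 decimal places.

θ = arctan(b/a) = arctan(-72/-21) (quadrant-adjusted) = -106.26°


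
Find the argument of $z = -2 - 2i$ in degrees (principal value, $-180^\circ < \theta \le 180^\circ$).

θ = arctan(b/a) = arctan(-2/-2) (quadrant-adjusted) = -135°


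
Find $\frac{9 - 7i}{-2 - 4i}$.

Multiply numerator and denominator by conjugate (-2 + 4i):
= (9 - 7i)(-2 + 4i) / ((-2)^2 + (-4)^2)
= (10 + 50i) / 20
Divide through by 10: (1 + 5i) / 2
= 1/2 + (5/2)i


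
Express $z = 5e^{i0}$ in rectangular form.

a = r cos θ = 5 * 1 = 5
b = r sin θ = 5 * 0 = 0
z = 5


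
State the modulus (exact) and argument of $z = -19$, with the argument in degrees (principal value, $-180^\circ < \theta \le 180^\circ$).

|z| = sqrt((-19)^2 + 0^2) = 19
b = 0 and a < 0, so z lies on the negative real axis: arg(z) = 180°


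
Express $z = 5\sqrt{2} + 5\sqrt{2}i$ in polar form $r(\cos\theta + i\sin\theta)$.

r = |z| = sqrt(a^2 + b^2) = sqrt((5*sqrt(2))^2 + (5*sqrt(2))^2) = sqrt(50 + 50) = sqrt(100) = 10
θ = arctan(b/a) = arctan(7.0711/7.0711) (quadrant-adjusted) = 45°
z = 10(cos 45° + i sin 45°)


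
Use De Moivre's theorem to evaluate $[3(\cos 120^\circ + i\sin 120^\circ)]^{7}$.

By De Moivre: z^n = r^n(cos(nθ) + i sin(nθ))
= 3^7(cos(7*120°) + i sin(7*120°))
= 2187(cos 120° + i sin 120°)
= -2187/2 + (2187*sqrt(3)/2)i


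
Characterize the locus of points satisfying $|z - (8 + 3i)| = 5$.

|z - z0| = r describes a circle centered at z0 with radius r
Here z0 = 8 + 3i and r = 5
Locus: Circle centered at (8, 3) with radius 5


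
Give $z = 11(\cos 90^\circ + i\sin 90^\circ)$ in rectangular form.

a = r cos θ = 11 * 0 = 0
b = r sin θ = 11 * 1 = 11
z = 11i


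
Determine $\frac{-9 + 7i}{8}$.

Divisor is real, so divide each part by 8:
= -9/8 + (7/8)i


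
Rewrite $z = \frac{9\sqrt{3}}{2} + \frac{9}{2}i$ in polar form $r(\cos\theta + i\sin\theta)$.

r = |z| = sqrt(a^2 + b^2) = sqrt((9*sqrt(3)/2)^2 + (9/2)^2) = sqrt(243/4 + 81/4) = sqrt(81) = 9
θ = arctan(b/a) = arctan(4.5/7.7942) (quadrant-adjusted) = 30°
z = 9(cos 30° + i sin 30°)


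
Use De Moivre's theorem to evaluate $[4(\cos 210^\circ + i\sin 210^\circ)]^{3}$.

By De Moivre: z^n = r^n(cos(nθ) + i sin(nθ))
= 4^3(cos(3*210°) + i sin(3*210°))
= 64(cos 270° + i sin 270°)
= -64i


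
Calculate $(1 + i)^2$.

(a + bi)^2 = a^2 - b^2 + 2abi
= 1^2 - 1^2 + 2*1*1i
= 2i


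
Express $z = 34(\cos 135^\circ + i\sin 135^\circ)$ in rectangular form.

a = r cos θ = 34 * -sqrt(2)/2 = -17*sqrt(2)
b = r sin θ = 34 * sqrt(2)/2 = 17*sqrt(2)
z = -17*sqrt(2) + 17*sqrt(2)i


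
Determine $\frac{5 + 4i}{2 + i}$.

Multiply numerator and denominator by conjugate (2 - i):
= (5 + 4i)(2 - i) / (2^2 + 1^2)
= (14 + 3i) / 5
= 14/5 + (3/5)i


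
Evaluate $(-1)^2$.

(a + bi)^2 = a^2 - b^2 + 2abi
= (-1)^2 - 0^2 + 2*(-1)*0i
= 1


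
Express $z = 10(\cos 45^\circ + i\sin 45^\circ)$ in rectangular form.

a = r cos θ = 10 * sqrt(2)/2 = 5*sqrt(2)
b = r sin θ = 10 * sqrt(2)/2 = 5*sqrt(2)
z = 5*sqrt(2) + 5*sqrt(2)i


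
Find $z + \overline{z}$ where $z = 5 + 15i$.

z + conjugate(z) = (a + bi) + (a - bi) = 2a
= 2 * 5 = 10


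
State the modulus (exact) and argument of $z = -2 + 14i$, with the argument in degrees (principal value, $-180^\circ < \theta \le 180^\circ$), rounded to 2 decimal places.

|z| = sqrt((-2)^2 + 14^2) = sqrt(200)
arg(z) = arctan(b/a) = arctan(14/-2) (quadrant-adjusted) = 98.13°


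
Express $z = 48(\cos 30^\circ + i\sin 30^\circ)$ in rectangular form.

a = r cos θ = 48 * sqrt(3)/2 = 24*sqrt(3)
b = r sin θ = 48 * 1/2 = 24
z = 24*sqrt(3) + 24i


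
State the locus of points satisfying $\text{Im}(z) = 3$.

Im(z) = y where z = x + yi; the equation y = 3 is satisfied by all points with that y-coordinate
Locus: Horizontal line y = 3


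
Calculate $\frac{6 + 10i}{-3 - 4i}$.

Multiply numerator and denominator by conjugate (-3 + 4i):
= (6 + 10i)(-3 + 4i) / ((-3)^2 + (-4)^2)
= (-58 - 6i) / 25
= -58/25 - (6/25)i


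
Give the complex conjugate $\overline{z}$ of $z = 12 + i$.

If z = a + bi, then conjugate(z) = a - bi
conjugate(12 + i) = 12 - i


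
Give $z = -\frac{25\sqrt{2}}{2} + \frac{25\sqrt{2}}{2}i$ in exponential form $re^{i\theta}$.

r = |z| = sqrt((-25*sqrt(2)/2)^2 + (25*sqrt(2)/2)^2) = sqrt(625/2 + 625/2) = sqrt(625) = 25
θ = arctan(b/a) = arctan(17.6777/-17.6777) (quadrant-adjusted) = 135° = 3π/4
z = 25e^(i*3π/4)


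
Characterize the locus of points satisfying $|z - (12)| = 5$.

|z - z0| = r describes a circle centered at z0 with radius r
Here z0 = 12 and r = 5
Locus: Circle centered at (12, 0) with radius 5


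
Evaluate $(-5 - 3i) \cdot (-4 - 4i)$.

(a1*a2 - b1*b2) + (a1*b2 + b1*a2)i
= (20 - 12) + (20 + 12)i
= 8 + 32i


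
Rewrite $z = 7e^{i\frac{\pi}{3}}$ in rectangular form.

a = r cos θ = 7 * 1/2 = 7/2
b = r sin θ = 7 * sqrt(3)/2 = 7*sqrt(3)/2
z = 7/2 + (7*sqrt(3)/2)i


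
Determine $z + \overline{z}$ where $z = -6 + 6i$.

z + conjugate(z) = (a + bi) + (a - bi) = 2a
= 2 * (-6) = -12


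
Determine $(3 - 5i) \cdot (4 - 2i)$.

(a1*a2 - b1*b2) + (a1*b2 + b1*a2)i
= (12 - 10) + (-6 + (-20))i
= 2 - 26i


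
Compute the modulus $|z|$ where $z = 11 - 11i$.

|z| = sqrt(a^2 + b^2) = sqrt(11^2 + (-11)^2) = sqrt(242) = sqrt(242)


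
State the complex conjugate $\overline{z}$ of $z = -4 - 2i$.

If z = a + bi, then conjugate(z) = a - bi
conjugate(-4 - 2i) = -4 + 2i


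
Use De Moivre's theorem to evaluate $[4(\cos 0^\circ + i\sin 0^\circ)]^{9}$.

By De Moivre: z^n = r^n(cos(nθ) + i sin(nθ))
= 4^9(cos(9*0°) + i sin(9*0°))
= 262144(cos 0° + i sin 0°)
= 262144


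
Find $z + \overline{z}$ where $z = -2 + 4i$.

z + conjugate(z) = (a + bi) + (a - bi) = 2a
= 2 * (-2) = -4


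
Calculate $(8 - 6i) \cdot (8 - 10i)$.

(a1*a2 - b1*b2) + (a1*b2 + b1*a2)i
= (64 - 60) + (-80 + (-48))i
= 4 - 128i


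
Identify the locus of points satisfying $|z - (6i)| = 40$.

|z - z0| = r describes a circle centered at z0 with radius r
Here z0 = 6i and r = 40
Locus: Circle centered at (0, 6) with radius 40


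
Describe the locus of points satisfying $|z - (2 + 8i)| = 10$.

|z - z0| = r describes a circle centered at z0 with radius r
Here z0 = 2 + 8i and r = 10
Locus: Circle centered at (2, 8) with radius 10


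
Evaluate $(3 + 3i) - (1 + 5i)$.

(3 - 1) + (3 - 5)i = 2 - 2i


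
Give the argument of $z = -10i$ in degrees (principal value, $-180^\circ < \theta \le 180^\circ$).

a = 0 and b < 0, so z lies on the negative imaginary axis: θ = -90°


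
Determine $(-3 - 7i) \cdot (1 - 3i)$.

(a1*a2 - b1*b2) + (a1*b2 + b1*a2)i
= (-3 - 21) + (9 + (-7))i
= -24 + 2i


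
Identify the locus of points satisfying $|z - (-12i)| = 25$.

|z - z0| = r describes a circle centered at z0 with radius r
Here z0 = -12i and r = 25
Locus: Circle centered at (0, -12) with radius 25


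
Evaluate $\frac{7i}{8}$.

Divisor is real, so divide each part by 8:
= 0 + (7/8)i


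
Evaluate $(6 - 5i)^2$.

(a + bi)^2 = a^2 - b^2 + 2abi
= 6^2 - (-5)^2 + 2*6*(-5)i
= 11 - 60i


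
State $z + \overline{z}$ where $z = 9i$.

z + conjugate(z) = (a + bi) + (a - bi) = 2a
= 2 * 0 = 0


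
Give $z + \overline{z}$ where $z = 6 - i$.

z + conjugate(z) = (a + bi) + (a - bi) = 2a
= 2 * 6 = 12


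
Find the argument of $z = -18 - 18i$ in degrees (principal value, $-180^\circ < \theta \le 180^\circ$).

θ = arctan(b/a) = arctan(-18/-18) (quadrant-adjusted) = -135°


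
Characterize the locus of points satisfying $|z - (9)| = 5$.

|z - z0| = r describes a circle centered at z0 with radius r
Here z0 = 9 and r = 5
Locus: Circle centered at (9, 0) with radius 5


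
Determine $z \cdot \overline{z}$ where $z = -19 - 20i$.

z * conjugate(z) = |z|^2 = a^2 + b^2
= (-19)^2 + (-20)^2 = 761


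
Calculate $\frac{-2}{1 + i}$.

Multiply numerator and denominator by conjugate (1 - i):
= (-2)(1 - i) / (1^2 + 1^2)
= (-2 + 2i) / 2
= -1 + i


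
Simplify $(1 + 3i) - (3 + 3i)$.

(1 - 3) + (3 - 3)i = -2


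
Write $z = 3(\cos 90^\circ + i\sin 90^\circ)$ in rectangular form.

a = r cos θ = 3 * 0 = 0
b = r sin θ = 3 * 1 = 3
z = 3i


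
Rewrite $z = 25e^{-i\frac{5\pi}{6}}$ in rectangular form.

a = r cos θ = 25 * -sqrt(3)/2 = -25*sqrt(3)/2
b = r sin θ = 25 * -1/2 = -25/2
z = -25*sqrt(3)/2 - (25/2)i


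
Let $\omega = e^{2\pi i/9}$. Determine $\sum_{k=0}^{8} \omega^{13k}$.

Let ζ = ω^13 = e^(2πi·13/9). Since 9 ∤ 13, ζ ≠ 1.
Sum = Σ_{k=0}^{8} ζ^k = (ζ^9 - 1)/(ζ - 1) = (ω^{13·9} - 1)/(ζ - 1) = (1 - 1)/(ζ - 1) = 0


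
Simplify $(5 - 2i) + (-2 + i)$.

(5 + (-2)) + (-2 + 1)i = 3 - i


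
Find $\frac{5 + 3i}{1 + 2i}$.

Multiply numerator and denominator by conjugate (1 - 2i):
= (5 + 3i)(1 - 2i) / (1^2 + 2^2)
= (11 - 7i) / 5
= 11/5 - (7/5)i


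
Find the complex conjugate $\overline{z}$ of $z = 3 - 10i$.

If z = a + bi, then conjugate(z) = a - bi
conjugate(3 - 10i) = 3 + 10i


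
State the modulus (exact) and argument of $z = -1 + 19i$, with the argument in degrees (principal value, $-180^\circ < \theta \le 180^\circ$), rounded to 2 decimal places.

|z| = sqrt((-1)^2 + 19^2) = sqrt(362)
arg(z) = arctan(b/a) = arctan(19/-1) (quadrant-adjusted) = 93.01°


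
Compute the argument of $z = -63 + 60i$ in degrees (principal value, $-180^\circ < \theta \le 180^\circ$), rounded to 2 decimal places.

θ = arctan(b/a) = arctan(60/-63) (quadrant-adjusted) = 136.40°


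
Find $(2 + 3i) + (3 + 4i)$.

(2 + 3) + (3 + 4)i = 5 + 7i


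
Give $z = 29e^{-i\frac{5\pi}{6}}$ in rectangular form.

a = r cos θ = 29 * -sqrt(3)/2 = -29*sqrt(3)/2
b = r sin θ = 29 * -1/2 = -29/2
z = -29*sqrt(3)/2 - (29/2)i


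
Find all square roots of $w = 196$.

|w| = 196, arg(w) = 0°
Root modulus = 196^(1/2) = 14
Root arguments: θ_k = (0° + 360°k)/2 for k = 0, 1, ..., 1
Roots: 14, -14


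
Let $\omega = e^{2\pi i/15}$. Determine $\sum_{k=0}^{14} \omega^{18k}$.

Let ζ = ω^18 = e^(2πi·18/15). Since 15 ∤ 18, ζ ≠ 1.
Sum = Σ_{k=0}^{14} ζ^k = (ζ^15 - 1)/(ζ - 1) = (ω^{18·15} - 1)/(ζ - 1) = (1 - 1)/(ζ - 1) = 0


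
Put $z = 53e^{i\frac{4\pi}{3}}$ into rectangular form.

a = r cos θ = 53 * -1/2 = -53/2
b = r sin θ = 53 * -sqrt(3)/2 = -53*sqrt(3)/2
z = -53/2 - (53*sqrt(3)/2)i


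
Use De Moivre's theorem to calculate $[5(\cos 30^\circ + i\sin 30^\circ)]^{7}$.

By De Moivre: z^n = r^n(cos(nθ) + i sin(nθ))
= 5^7(cos(7*30°) + i sin(7*30°))
= 78125(cos 210° + i sin 210°)
= -78125*sqrt(3)/2 - (78125/2)i


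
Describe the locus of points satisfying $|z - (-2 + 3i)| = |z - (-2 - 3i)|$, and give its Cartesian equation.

|z - z1| = |z - z2| means z is equidistant from z1 and z2,
i.e. the perpendicular bisector of the segment from (-2, 3) to (-2, -3) (midpoint (-2, 0)).
With z = x + yi, square both sides:
(x - (-2))^2 + (y - 3)^2 = (x - (-2))^2 + (y - (-3))^2
The x^2 and y^2 terms cancel: 0x + (-12)y = 13 - 13 = 0
Simplify: y = 0
Locus: Perpendicular bisector of the segment from (-2, 3) to (-2, -3): the line y = 0


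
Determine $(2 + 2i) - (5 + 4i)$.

(2 - 5) + (2 - 4)i = -3 - 2i


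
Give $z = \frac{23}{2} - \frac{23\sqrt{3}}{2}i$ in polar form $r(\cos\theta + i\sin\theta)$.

r = |z| = sqrt(a^2 + b^2) = sqrt((23/2)^2 + (-23*sqrt(3)/2)^2) = sqrt(529/4 + 1587/4) = sqrt(529) = 23
θ = arctan(b/a) = arctan(-19.9186/11.5) (quadrant-adjusted) = 300°
z = 23(cos 300° + i sin 300°)


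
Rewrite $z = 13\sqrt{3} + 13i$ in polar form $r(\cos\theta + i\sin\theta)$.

r = |z| = sqrt(a^2 + b^2) = sqrt((13*sqrt(3))^2 + (13)^2) = sqrt(507 + 169) = sqrt(676) = 26
θ = arctan(b/a) = arctan(13/22.5167) (quadrant-adjusted) = 30°
z = 26(cos 30° + i sin 30°)


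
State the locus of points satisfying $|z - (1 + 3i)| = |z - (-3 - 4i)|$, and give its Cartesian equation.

|z - z1| = |z - z2| means z is equidistant from z1 and z2,
i.e. the perpendicular bisector of the segment from (1, 3) to (-3, -4) (midpoint (-1, -1/2)).
With z = x + yi, square both sides:
(x - 1)^2 + (y - 3)^2 = (x - (-3))^2 + (y - (-4))^2
The x^2 and y^2 terms cancel: -8x + (-14)y = 25 - 10 = 15
Simplify: 8x + 14y = -15
Locus: Perpendicular bisector of the segment from (1, 3) to (-3, -4): the line 8x + 14y = -15


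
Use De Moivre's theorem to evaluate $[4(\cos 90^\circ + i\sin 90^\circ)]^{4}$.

By De Moivre: z^n = r^n(cos(nθ) + i sin(nθ))
= 4^4(cos(4*90°) + i sin(4*90°))
= 256(cos 0° + i sin 0°)
= 256


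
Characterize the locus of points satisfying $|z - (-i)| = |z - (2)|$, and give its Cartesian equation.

|z - z1| = |z - z2| means z is equidistant from z1 and z2,
i.e. the perpendicular bisector of the segment from (0, -1) to (2, 0) (midpoint (1, -1/2)).
With z = x + yi, square both sides:
(x - 0)^2 + (y - (-1))^2 = (x - 2)^2 + (y - 0)^2
The x^2 and y^2 terms cancel: 4x + 2y = 4 - 1 = 3
Simplify: 4x + 2y = 3
Locus: Perpendicular bisector of the segment from (0, -1) to (2, 0): the line 4x + 2y = 3


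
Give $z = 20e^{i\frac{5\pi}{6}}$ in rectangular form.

a = r cos θ = 20 * -sqrt(3)/2 = -10*sqrt(3)
b = r sin θ = 20 * 1/2 = 10
z = -10*sqrt(3) + 10i


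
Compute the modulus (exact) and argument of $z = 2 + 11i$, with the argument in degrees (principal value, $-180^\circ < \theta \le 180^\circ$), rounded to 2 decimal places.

|z| = sqrt(2^2 + 11^2) = sqrt(125)
arg(z) = arctan(b/a) = arctan(11/2) (quadrant-adjusted) = 79.70°


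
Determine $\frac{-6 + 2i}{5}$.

Divisor is real, so divide each part by 5:
= -6/5 + (2/5)i


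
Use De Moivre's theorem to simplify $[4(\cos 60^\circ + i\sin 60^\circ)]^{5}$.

By De Moivre: z^n = r^n(cos(nθ) + i sin(nθ))
= 4^5(cos(5*60°) + i sin(5*60°))
= 1024(cos 300° + i sin 300°)
= 512 - 512*sqrt(3)i


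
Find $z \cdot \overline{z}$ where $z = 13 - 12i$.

z * conjugate(z) = |z|^2 = a^2 + b^2
= 13^2 + (-12)^2 = 313


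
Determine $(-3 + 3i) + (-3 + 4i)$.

(-3 + (-3)) + (3 + 4)i = -6 + 7i


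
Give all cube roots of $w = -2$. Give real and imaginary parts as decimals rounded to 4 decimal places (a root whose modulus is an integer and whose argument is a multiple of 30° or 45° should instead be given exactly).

|w| = 2, arg(w) = 180°
Root modulus = 2^(1/3) ≈ 1.259921
Root arguments: θ_k = (180° + 360°k)/3 for k = 0, 1, ..., 2
Compute each root as (root modulus)(cos θ_k + i sin θ_k) using full-precision intermediates, then round to 4 decimal places.
Roots: 0.6300 + 1.0911i, -1.2599, 0.6300 - 1.0911i


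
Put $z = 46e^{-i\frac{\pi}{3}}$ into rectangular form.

a = r cos θ = 46 * 1/2 = 23
b = r sin θ = 46 * -sqrt(3)/2 = -23*sqrt(3)
z = 23 - 23*sqrt(3)i


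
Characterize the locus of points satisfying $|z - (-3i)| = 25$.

|z - z0| = r describes a circle centered at z0 with radius r
Here z0 = -3i and r = 25
Locus: Circle centered at (0, -3) with radius 25


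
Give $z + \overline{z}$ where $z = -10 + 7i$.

z + conjugate(z) = (a + bi) + (a - bi) = 2a
= 2 * (-10) = -20


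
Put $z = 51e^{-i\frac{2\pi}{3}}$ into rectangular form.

a = r cos θ = 51 * -1/2 = -51/2
b = r sin θ = 51 * -sqrt(3)/2 = -51*sqrt(3)/2
z = -51/2 - (51*sqrt(3)/2)i


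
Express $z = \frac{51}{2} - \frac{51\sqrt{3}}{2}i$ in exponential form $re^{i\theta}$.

r = |z| = sqrt((51/2)^2 + (-51*sqrt(3)/2)^2) = sqrt(2601/4 + 7803/4) = sqrt(2601) = 51
θ = arctan(b/a) = arctan(-44.1673/25.5) (quadrant-adjusted) = -60° = -π/3
z = 51e^(-i*π/3)


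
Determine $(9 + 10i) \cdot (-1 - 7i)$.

(a1*a2 - b1*b2) + (a1*b2 + b1*a2)i
= (-9 - (-70)) + (-63 + (-10))i
= 61 - 73i


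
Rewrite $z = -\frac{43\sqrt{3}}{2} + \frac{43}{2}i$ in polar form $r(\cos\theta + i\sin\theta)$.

r = |z| = sqrt(a^2 + b^2) = sqrt((-43*sqrt(3)/2)^2 + (43/2)^2) = sqrt(5547/4 + 1849/4) = sqrt(1849) = 43
θ = arctan(b/a) = arctan(21.5/-37.2391) (quadrant-adjusted) = 150°
z = 43(cos 150° + i sin 150°)
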